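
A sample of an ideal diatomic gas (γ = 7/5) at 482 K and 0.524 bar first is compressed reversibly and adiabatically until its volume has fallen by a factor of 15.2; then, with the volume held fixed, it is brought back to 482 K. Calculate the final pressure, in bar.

P₃ ≈ 7.96 bar

Adiabatic step (PV^γ = const): P₂ = 0.524×15.2^(7/5) = 23.65 bar; T₂ = 482×15.2^(2/5) = 1431 K.
Isochoric: P₃ = P₂(T₃/T₂) = 23.65 × (482/1431) = 7.965 bar.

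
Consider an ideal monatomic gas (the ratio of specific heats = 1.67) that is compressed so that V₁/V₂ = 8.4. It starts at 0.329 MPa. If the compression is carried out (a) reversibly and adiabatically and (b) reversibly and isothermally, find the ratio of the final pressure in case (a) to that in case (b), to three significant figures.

P_adiabatic / P_isothermal ≈ 4.16

Isothermal: P_b = P₁(V₁/V₂) = 0.329×8.4.
Adiabatic: P_a = P₁(V₁/V₂)^γ = 0.329×8.4^(1.67).
P_a/P_b = (V₁/V₂)^(γ−1) = 8.4^(0.67) = 4.162.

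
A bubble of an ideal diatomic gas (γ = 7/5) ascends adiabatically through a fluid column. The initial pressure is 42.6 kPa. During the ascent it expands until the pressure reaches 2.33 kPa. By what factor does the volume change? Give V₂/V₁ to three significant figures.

From PV^γ = const, V₂/V₁ = (P₁/P₂)^(1/γ).
V₂/V₁ = (42.6/2.33)^(5/7) = 7.97.

V₂/V₁ ≈ 7.97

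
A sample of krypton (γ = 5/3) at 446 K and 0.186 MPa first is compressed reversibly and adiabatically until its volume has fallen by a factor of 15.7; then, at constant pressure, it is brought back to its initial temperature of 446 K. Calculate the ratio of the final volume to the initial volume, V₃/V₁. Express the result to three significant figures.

V₃/V₁ ≈ 0.0102

Adiabatic step: V₂/V₁ = 0.06369; T₂ = T₁·15.7^(2/3) = 2796 K.
Isobaric step: V₃/V₂ = T₃/T₂ = 446/2796.
V₃/V₁ = (V₂/V₁)(V₃/V₂) = 0.06369 × (446/2796) = 0.01016.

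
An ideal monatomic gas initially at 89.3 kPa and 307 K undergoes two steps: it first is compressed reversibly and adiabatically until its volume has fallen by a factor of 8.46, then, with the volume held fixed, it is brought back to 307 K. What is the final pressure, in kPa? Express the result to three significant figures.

P₃ ≈ 755 kPa

For a monatomic ideal gas γ = 5/3.
Adiabatic step (PV^γ = const): P₂ = 89.3×8.46^(5/3) = 3137 kPa; T₂ = 307×8.46^(2/3) = 1275 K.
Isochoric: P₃ = P₂(T₃/T₂) = 3137 × (307/1275) = 755.5 kPa.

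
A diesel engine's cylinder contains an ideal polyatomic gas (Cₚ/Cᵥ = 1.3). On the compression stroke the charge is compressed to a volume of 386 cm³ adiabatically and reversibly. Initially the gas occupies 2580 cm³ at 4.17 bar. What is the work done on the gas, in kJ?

P₂ = P₁(V₁/V₂)^γ = 4.17×(2580/386)^(1.3) = 49.28 bar.
For a reversible adiabat, W_by_gas = (P₁V₁ − P₂V₂)/(γ−1).
W_by = (417000×0.00258 − 4.928×10^6×0.000386) / (0.3) = -2755 J.
W_on_gas = −W_by = 2755 J.

W ≈ 2.75 kJ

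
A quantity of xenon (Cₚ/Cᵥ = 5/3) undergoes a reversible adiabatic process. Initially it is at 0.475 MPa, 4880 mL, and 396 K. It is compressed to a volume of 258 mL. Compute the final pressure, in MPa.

P₂ ≈ 63.8 MPa

Since PV^γ is constant along a reversible adiabat, P₂ = P₁ (V₁/V₂)^γ.
P₂ = 0.475 × (4880/258)^(5/3) = 63.78 MPa.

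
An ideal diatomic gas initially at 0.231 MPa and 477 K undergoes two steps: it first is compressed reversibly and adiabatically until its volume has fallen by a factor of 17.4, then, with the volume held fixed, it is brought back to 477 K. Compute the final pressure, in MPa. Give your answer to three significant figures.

P₃ ≈ 4.02 MPa

For a diatomic ideal gas γ = 7/5.
Adiabatic step (PV^γ = const): P₂ = 0.231×17.4^(7/5) = 12.6 MPa; T₂ = 477×17.4^(2/5) = 1495 K.
Isochoric: P₃ = P₂(T₃/T₂) = 12.6 × (477/1495) = 4.019 MPa.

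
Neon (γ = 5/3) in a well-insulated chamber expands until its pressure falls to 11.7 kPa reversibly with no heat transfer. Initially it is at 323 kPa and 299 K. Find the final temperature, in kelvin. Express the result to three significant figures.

Adiabatic: T₂/T₁ = (P₂/P₁)^((γ−1)/γ).
T₂ = 299 × (11.7/323)^(2/5) = 79.3 K.

T₂ ≈ 79.3 K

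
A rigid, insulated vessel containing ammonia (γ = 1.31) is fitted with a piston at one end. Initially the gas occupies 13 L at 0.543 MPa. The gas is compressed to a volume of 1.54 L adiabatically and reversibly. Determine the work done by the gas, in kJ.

P₂ = P₁(V₁/V₂)^γ = 0.543×(13/1.54)^(1.31) = 8.88 MPa.
For a reversible adiabat, W_by_gas = (P₁V₁ − P₂V₂)/(γ−1).
W_by = (543000×0.013 − 8.88×10^6×0.00154) / (0.31) = -21340 J.

W ≈ -21.3 kJ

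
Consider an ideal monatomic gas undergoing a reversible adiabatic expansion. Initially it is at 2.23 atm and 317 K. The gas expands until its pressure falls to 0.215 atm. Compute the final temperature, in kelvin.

Along an adiabat T P^((1−γ)/γ) is constant, so T₂ = T₁ (P₂/P₁)^((γ−1)/γ).
For a monatomic ideal gas γ = 5/3, so (γ−1)/γ = 2/5.
T₂ = 317 × (0.215/2.23)^(2/5) = 124.4 K.

T₂ ≈ 124 K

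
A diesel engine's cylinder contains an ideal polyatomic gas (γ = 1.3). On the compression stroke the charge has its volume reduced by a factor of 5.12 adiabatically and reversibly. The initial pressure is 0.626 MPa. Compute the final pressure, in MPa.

P₂ ≈ 5.23 MPa

Since PV^γ is constant along a reversible adiabat, P₂ = P₁ (V₁/V₂)^γ.
P₂ = 0.626 × 5.12^(1.3) = 5.231 MPa.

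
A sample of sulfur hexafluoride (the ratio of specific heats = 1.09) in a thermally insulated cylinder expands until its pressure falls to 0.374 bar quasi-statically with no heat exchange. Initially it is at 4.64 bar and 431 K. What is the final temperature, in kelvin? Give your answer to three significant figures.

T₂ ≈ 350 K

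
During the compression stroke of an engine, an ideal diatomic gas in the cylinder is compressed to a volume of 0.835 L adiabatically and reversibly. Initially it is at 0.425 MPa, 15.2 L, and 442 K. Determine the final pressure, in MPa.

Since PV^γ is constant along a reversible adiabat, P₂ = P₁ (V₁/V₂)^γ.
γ = 7/5 for a diatomic ideal gas.
P₂ = 0.425 × (15.2/0.835)^(7/5) = 24.69 MPa.

P₂ ≈ 24.7 MPa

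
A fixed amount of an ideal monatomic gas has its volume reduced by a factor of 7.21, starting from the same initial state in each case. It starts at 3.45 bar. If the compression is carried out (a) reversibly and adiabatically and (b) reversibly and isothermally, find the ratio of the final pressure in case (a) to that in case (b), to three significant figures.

P_adiabatic / P_isothermal ≈ 3.73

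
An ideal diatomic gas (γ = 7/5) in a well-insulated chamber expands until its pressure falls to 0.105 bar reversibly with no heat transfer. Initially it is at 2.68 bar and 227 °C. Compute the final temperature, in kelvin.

T₂ ≈ 198 K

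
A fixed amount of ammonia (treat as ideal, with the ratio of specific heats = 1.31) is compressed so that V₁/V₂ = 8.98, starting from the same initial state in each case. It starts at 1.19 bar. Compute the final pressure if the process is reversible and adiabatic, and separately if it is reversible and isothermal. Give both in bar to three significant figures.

Isothermal: P₂ = P₁(V₁/V₂) = 1.19×8.98 = 10.69 bar.
Adiabatic: P₂ = P₁(V₁/V₂)^γ = 1.19×8.98^(1.31) = 21.1 bar.

adiabatic: 21.1 bar; isothermal: 10.7 bar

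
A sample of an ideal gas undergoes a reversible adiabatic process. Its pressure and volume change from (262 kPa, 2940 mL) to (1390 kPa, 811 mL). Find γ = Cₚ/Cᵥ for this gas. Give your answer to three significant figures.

PV^γ = const ⇒ γ = ln(P₂/P₁) / ln(V₁/V₂).
γ = ln(1390/262) / ln(2940/811) = 1.296.

γ ≈ 1.30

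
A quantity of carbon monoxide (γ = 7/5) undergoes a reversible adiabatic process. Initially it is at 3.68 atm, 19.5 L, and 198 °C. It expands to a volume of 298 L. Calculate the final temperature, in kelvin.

T₂ ≈ 158 K

Adiabatic: T₁V₁^(γ−1) = T₂V₂^(γ−1) ⇒ T₂ = T₁ (V₁/V₂)^(γ−1).
T₁ = 198 °C = 471.1 K.
T₂ = 471.1 × (19.5/298)^(2/5) = 158.3 K.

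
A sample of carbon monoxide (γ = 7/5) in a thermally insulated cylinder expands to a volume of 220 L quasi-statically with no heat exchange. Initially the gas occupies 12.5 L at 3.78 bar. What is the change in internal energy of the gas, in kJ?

P₂ = P₁(V₁/V₂)^γ = 3.78×(12.5/220)^(7/5) = 0.0682 bar.
For a reversible adiabat, W_by_gas = (P₁V₁ − P₂V₂)/(γ−1).
W_by = (378000×0.0125 − 6820×0.22) / (2/5) = 8062 J.
Q = 0 ⇒ ΔU = −W_by = -8062 J.

ΔU ≈ -8.06 kJ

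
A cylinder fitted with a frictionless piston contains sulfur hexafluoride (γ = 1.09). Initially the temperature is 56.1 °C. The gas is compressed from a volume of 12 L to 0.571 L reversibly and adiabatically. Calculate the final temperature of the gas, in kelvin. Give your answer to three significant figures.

T₂ ≈ 433 K

For a reversible adiabat TV^(γ−1) is constant, so T₂ = T₁ (V₁/V₂)^(γ−1).
T₁ = 56.1 °C = 329.2 K.
T₂ = 329.2 × (12/0.571)^(0.09) = 433.1 K.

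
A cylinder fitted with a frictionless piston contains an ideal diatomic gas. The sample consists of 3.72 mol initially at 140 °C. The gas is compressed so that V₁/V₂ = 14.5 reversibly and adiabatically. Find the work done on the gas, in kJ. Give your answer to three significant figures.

Adiabatic: T₁V₁^(γ−1) = T₂V₂^(γ−1) ⇒ T₂ = T₁ (V₁/V₂)^(γ−1).
γ = 7/5 for a diatomic ideal gas, so γ−1 = 2/5.
T₁ = 140 °C = 413.1 K.
T₂ = 413.1 × 14.5^(2/5) = 1204 K.
Q = 0, so ΔU = W_on_gas = nCᵥΔT with Cᵥ = R/(γ−1) = 20.79 J/(mol·K).
ΔU = 3.72 × 20.79 × (1204 − 413.1) = 61150 J.

W ≈ 61.2 kJ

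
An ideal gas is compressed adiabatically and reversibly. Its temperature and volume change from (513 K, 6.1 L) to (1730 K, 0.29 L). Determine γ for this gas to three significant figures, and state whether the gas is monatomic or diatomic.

γ ≈ 1.40; diatomic

TV^(γ−1) = const ⇒ γ − 1 = ln(T₂/T₁) / ln(V₁/V₂).
γ = 1 + ln(1730/513) / ln(6.1/0.29) = 1.399.
γ ≈ 1.40 is close to 7/5, so the gas is diatomic.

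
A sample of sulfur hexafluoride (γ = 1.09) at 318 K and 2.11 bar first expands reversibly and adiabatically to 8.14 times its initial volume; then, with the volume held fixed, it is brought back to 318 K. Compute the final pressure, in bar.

Adiabatic step (PV^γ = const): P₂ = 2.11×(1/8.14)^(1.09) = 0.2146 bar; T₂ = 318×(1/8.14)^(0.09) = 263.3 K.
Isochoric: P₃ = P₂(T₃/T₂) = 0.2146 × (318/263.3) = 0.2592 bar.

P₃ ≈ 0.259 bar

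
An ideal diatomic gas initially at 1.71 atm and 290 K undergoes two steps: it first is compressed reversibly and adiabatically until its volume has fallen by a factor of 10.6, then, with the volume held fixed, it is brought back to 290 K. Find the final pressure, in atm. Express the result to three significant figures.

P₃ ≈ 18.1 atm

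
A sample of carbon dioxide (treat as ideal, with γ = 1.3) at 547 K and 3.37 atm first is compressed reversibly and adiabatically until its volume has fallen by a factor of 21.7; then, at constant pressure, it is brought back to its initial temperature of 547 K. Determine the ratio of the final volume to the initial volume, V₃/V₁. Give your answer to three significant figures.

V₃/V₁ ≈ 0.0183

Adiabatic step: V₂/V₁ = 0.04608; T₂ = T₁·21.7^(0.3) = 1377 K.
Isobaric step: V₃/V₂ = T₃/T₂ = 547/1377.
V₃/V₁ = (V₂/V₁)(V₃/V₂) = 0.04608 × (547/1377) = 0.01831.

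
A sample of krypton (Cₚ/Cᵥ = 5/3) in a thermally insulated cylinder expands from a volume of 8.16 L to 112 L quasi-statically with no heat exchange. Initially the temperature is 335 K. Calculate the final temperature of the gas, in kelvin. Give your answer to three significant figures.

For a reversible adiabat TV^(γ−1) is constant, so T₂ = T₁ (V₁/V₂)^(γ−1).
T₂ = 335 × (8.16/112)^(2/3) = 58.44 K.

T₂ ≈ 58.4 K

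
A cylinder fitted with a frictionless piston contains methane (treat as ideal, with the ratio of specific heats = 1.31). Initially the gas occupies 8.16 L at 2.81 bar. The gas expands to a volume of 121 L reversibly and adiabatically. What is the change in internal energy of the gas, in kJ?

ΔU ≈ -4.19 kJ

P₂ = P₁(V₁/V₂)^γ = 2.81×(8.16/121)^(1.31) = 0.08214 bar.
For a reversible adiabat, W_by_gas = (P₁V₁ − P₂V₂)/(γ−1).
W_by = (281000×0.00816 − 8214×0.121) / (0.31) = 4190 J.
Q = 0 ⇒ ΔU = −W_by = -4190 J.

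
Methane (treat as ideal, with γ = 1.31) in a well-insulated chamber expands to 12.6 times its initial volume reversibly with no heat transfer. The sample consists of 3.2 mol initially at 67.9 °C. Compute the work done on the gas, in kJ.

Adiabatic: T₁V₁^(γ−1) = T₂V₂^(γ−1) ⇒ T₂ = T₁ (V₁/V₂)^(γ−1).
T₁ = 67.9 °C = 341 K.
T₂ = 341 × (1/12.6)^(0.31) = 155.5 K.
Q = 0, so ΔU = W_on_gas = nCᵥΔT with Cᵥ = R/(γ−1) = 26.82 J/(mol·K).
ΔU = 3.2 × 26.82 × (155.5 − 341) = -15930 J.

W ≈ -15.9 kJ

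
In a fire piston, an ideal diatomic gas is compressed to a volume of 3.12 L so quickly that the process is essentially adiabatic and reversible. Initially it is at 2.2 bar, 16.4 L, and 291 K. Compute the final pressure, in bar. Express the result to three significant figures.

P₂ ≈ 22.5 bar

Since PV^γ is constant along a reversible adiabat, P₂ = P₁ (V₁/V₂)^γ.
γ = 7/5 for a diatomic ideal gas.
P₂ = 2.2 × (16.4/3.12)^(7/5) = 22.46 bar.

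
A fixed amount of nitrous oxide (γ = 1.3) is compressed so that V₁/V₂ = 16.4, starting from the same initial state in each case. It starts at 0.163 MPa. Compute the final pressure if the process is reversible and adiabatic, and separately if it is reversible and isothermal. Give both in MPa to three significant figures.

Isothermal: P₂ = P₁(V₁/V₂) = 0.163×16.4 = 2.673 MPa.
Adiabatic: P₂ = P₁(V₁/V₂)^γ = 0.163×16.4^(1.3) = 6.187 MPa.

adiabatic: 6.19 MPa; isothermal: 2.67 MPa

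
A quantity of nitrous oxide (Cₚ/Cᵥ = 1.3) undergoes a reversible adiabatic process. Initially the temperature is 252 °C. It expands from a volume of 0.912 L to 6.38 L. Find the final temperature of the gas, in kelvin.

Adiabatic: T₁V₁^(γ−1) = T₂V₂^(γ−1) ⇒ T₂ = T₁ (V₁/V₂)^(γ−1).
T₁ = 252 °C = 525.1 K.
T₂ = 525.1 × (0.912/6.38)^(0.3) = 293 K.

T₂ ≈ 293 K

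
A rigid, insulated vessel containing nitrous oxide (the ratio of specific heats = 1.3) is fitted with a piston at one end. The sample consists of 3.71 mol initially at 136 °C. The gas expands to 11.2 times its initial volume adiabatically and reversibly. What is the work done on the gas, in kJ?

W ≈ -21.7 kJ

Adiabatic: T₁V₁^(γ−1) = T₂V₂^(γ−1) ⇒ T₂ = T₁ (V₁/V₂)^(γ−1).
T₁ = 136 °C = 409.1 K.
T₂ = 409.1 × (1/11.2)^(0.3) = 198.2 K.
Q = 0, so ΔU = W_on_gas = nCᵥΔT with Cᵥ = R/(γ−1) = 27.71 J/(mol·K).
ΔU = 3.71 × 27.71 × (198.2 − 409.1) = -21690 J.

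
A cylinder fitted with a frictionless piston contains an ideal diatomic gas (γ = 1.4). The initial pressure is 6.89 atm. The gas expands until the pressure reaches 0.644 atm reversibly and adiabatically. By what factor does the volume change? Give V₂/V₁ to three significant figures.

From PV^γ = const, V₂/V₁ = (P₁/P₂)^(1/γ).
V₂/V₁ = (6.89/0.644)^(0.714) = 5.435.

V₂/V₁ ≈ 5.44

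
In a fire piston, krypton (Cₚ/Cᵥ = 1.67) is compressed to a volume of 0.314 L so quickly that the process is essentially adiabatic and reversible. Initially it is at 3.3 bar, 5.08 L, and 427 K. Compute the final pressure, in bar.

P₂ ≈ 345 bar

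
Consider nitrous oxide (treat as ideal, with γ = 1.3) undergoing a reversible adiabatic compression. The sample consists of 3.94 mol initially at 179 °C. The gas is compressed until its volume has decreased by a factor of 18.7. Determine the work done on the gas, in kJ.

W ≈ 69.5 kJ

Adiabatic: T₁V₁^(γ−1) = T₂V₂^(γ−1) ⇒ T₂ = T₁ (V₁/V₂)^(γ−1).
T₁ = 179 °C = 452.1 K.
T₂ = 452.1 × 18.7^(0.3) = 1089 K.
Q = 0, so ΔU = W_on_gas = nCᵥΔT with Cᵥ = R/(γ−1) = 27.71 J/(mol·K).
ΔU = 3.94 × 27.71 × (1089 − 452.1) = 69490 J.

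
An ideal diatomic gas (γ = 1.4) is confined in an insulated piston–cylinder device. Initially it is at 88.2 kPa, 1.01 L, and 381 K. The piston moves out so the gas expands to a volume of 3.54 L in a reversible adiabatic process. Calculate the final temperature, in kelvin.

T₂ ≈ 231 K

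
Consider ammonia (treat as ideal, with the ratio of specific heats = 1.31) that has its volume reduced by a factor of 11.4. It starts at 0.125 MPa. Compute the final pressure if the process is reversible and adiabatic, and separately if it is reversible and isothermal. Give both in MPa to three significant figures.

adiabatic: 3.03 MPa; isothermal: 1.43 MPa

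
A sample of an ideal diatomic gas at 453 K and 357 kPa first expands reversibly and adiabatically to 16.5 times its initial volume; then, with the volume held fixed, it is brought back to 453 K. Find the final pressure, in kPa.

P₃ ≈ 21.6 kPa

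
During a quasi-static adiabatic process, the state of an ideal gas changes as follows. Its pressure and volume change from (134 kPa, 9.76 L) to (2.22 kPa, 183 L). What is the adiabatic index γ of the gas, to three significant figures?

PV^γ = const ⇒ γ = ln(P₂/P₁) / ln(V₁/V₂).
γ = ln(2.22/134) / ln(9.76/183) = 1.399.

γ ≈ 1.40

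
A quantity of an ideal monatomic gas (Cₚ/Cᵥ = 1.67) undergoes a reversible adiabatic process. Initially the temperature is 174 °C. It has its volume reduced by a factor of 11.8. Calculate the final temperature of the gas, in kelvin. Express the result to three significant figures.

Adiabatic: T₁V₁^(γ−1) = T₂V₂^(γ−1) ⇒ T₂ = T₁ (V₁/V₂)^(γ−1).
T₁ = 174 °C = 447.1 K.
T₂ = 447.1 × 11.8^(0.67) = 2337 K.

T₂ ≈ 2340 K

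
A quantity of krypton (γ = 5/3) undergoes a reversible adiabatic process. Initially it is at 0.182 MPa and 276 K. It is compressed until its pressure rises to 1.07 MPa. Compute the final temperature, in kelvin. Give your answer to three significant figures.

T₂ ≈ 561 K

Along an adiabat T P^((1−γ)/γ) is constant, so T₂ = T₁ (P₂/P₁)^((γ−1)/γ).
T₂ = 276 × (1.07/0.182)^(2/5) = 560.6 K.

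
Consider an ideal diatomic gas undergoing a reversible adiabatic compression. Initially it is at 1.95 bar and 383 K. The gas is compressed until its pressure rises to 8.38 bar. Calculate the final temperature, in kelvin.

T₂ ≈ 581 K

Along an adiabat T P^((1−γ)/γ) is constant, so T₂ = T₁ (P₂/P₁)^((γ−1)/γ).
For a diatomic ideal gas γ = 7/5, so (γ−1)/γ = 2/7.
T₂ = 383 × (8.38/1.95)^(2/7) = 580.9 K.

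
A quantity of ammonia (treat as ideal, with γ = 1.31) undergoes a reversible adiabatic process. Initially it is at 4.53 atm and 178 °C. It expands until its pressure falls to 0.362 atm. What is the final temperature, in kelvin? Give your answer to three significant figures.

T₂ ≈ 248 K

Adiabatic: T₂/T₁ = (P₂/P₁)^((γ−1)/γ).
T₁ = 178 °C = 451.1 K.
T₂ = 451.1 × (0.362/4.53)^(0.237) = 248.1 K.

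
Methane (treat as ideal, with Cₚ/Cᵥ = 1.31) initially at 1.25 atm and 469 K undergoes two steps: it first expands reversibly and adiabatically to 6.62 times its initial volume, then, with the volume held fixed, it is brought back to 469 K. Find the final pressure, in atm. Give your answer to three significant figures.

P₃ ≈ 0.189 atm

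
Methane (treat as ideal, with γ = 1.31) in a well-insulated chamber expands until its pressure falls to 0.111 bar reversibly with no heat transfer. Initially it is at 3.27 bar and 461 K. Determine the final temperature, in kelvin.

Adiabatic: T₂/T₁ = (P₂/P₁)^((γ−1)/γ).
T₂ = 461 × (0.111/3.27)^(0.237) = 207 K.

T₂ ≈ 207 K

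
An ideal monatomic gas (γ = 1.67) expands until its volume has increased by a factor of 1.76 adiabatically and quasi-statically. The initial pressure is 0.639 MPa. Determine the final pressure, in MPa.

Since PV^γ is constant along a reversible adiabat, P₂ = P₁ (V₁/V₂)^γ.
P₂ = 0.639 × (1/1.76)^(1.67) = 0.2486 MPa.

P₂ ≈ 0.249 MPa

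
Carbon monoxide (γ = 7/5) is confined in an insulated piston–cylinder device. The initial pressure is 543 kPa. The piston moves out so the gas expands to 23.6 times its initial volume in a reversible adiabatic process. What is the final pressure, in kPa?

P₂ ≈ 6.50 kPa

Adiabatic: P₁V₁^γ = P₂V₂^γ ⇒ P₂ = P₁ (V₁/V₂)^γ.
P₂ = 543 × (1/23.6)^(7/5) = 6.497 kPa.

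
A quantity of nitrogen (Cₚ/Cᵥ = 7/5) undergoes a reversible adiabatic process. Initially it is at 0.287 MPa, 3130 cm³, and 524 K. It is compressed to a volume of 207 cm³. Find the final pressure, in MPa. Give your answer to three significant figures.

Adiabatic: P₁V₁^γ = P₂V₂^γ ⇒ P₂ = P₁ (V₁/V₂)^γ.
P₂ = 0.287 × (3130/207)^(7/5) = 12.86 MPa.

P₂ ≈ 12.9 MPa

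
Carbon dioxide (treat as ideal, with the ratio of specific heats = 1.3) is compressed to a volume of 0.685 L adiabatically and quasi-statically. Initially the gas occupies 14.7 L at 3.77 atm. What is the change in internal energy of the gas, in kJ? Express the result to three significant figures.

ΔU ≈ 28.2 kJ

P₂ = P₁(V₁/V₂)^γ = 3.77×(14.7/0.685)^(1.3) = 203 atm.
For a reversible adiabat, W_by_gas = (P₁V₁ − P₂V₂)/(γ−1).
W_by = (382000×0.0147 − 2.057×10^7×0.000685) / (0.3) = -28240 J.
Q = 0 ⇒ ΔU = −W_by = 28240 J.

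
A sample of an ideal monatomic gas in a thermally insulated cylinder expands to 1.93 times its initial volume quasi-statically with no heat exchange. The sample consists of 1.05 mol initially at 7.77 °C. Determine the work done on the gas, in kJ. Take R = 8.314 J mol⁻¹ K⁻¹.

Adiabatic: T₁V₁^(γ−1) = T₂V₂^(γ−1) ⇒ T₂ = T₁ (V₁/V₂)^(γ−1).
γ = 5/3 for a monatomic ideal gas, so γ−1 = 2/3.
T₁ = 7.77 °C = 280.9 K.
T₂ = 280.9 × (1/1.93)^(2/3) = 181.2 K.
Q = 0, so ΔU = W_on_gas = nCᵥΔT with Cᵥ = R/(γ−1) = 12.47 J/(mol·K).
ΔU = 1.05 × 12.47 × (181.2 − 280.9) = -1305 J.

W ≈ -1.31 kJ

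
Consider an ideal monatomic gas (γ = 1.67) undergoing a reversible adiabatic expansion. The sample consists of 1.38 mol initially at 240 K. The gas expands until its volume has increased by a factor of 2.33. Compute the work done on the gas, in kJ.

W ≈ -1.78 kJ

For a reversible adiabat TV^(γ−1) is constant, so T₂ = T₁ (V₁/V₂)^(γ−1).
T₂ = 240 × (1/2.33)^(0.67) = 136.2 K.
Q = 0, so ΔU = W_on_gas = nCᵥΔT with Cᵥ = R/(γ−1) = 12.41 J/(mol·K).
ΔU = 1.38 × 12.41 × (136.2 − 240) = -1778 J.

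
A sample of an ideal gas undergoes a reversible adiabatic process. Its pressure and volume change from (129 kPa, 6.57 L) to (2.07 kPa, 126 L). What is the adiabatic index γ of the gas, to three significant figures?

γ ≈ 1.40

PV^γ = const ⇒ γ = ln(P₂/P₁) / ln(V₁/V₂).
γ = ln(2.07/129) / ln(6.57/126) = 1.399.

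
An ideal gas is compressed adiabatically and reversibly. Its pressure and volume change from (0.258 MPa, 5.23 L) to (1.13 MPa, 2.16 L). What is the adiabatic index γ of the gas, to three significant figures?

γ ≈ 1.67

PV^γ = const ⇒ γ = ln(P₂/P₁) / ln(V₁/V₂).
γ = ln(1.13/0.258) / ln(5.23/2.16) = 1.67.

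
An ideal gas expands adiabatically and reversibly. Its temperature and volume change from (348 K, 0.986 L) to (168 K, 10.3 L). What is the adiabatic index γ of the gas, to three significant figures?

γ ≈ 1.31

TV^(γ−1) = const ⇒ γ − 1 = ln(T₂/T₁) / ln(V₁/V₂).
γ = 1 + ln(168/348) / ln(0.986/10.3) = 1.31.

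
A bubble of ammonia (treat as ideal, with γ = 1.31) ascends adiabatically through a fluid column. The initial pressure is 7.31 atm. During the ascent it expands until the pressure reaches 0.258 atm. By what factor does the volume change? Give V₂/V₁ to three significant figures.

From PV^γ = const, V₂/V₁ = (P₁/P₂)^(1/γ).
V₂/V₁ = (7.31/0.258)^(0.763) = 12.84.

V₂/V₁ ≈ 12.8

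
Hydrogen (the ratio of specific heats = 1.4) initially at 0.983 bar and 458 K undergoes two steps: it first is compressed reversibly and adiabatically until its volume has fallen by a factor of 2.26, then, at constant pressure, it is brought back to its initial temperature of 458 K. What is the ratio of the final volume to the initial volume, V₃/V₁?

V₃/V₁ ≈ 0.319

Adiabatic step: V₂/V₁ = 0.4425; T₂ = T₁·2.26^(0.4) = 634.6 K.
Isobaric step: V₃/V₂ = T₃/T₂ = 458/634.6.
V₃/V₁ = (V₂/V₁)(V₃/V₂) = 0.4425 × (458/634.6) = 0.3193.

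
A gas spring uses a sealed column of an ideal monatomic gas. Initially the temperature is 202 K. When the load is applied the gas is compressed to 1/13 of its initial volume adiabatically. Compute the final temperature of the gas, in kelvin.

For a reversible adiabat TV^(γ−1) is constant, so T₂ = T₁ (V₁/V₂)^(γ−1).
For a monatomic ideal gas γ = 5/3, so γ−1 = 2/3.
T₂ = 202 × 13^(2/3) = 1117 K.

T₂ ≈ 1120 K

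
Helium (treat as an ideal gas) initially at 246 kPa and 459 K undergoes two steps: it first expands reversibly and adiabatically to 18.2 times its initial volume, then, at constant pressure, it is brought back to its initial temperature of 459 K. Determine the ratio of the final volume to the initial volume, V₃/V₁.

V₃/V₁ ≈ 126

For a monatomic ideal gas γ = 5/3.
Adiabatic step: V₂/V₁ = 18.2; T₂ = T₁·(1/18.2)^(2/3) = 66.34 K.
Isobaric step: V₃/V₂ = T₃/T₂ = 459/66.34.
V₃/V₁ = (V₂/V₁)(V₃/V₂) = 18.2 × (459/66.34) = 125.9.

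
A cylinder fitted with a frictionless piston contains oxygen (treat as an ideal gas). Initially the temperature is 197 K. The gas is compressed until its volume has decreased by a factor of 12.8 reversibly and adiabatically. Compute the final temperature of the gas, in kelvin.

T₂ ≈ 546 K

Adiabatic: T₁V₁^(γ−1) = T₂V₂^(γ−1) ⇒ T₂ = T₁ (V₁/V₂)^(γ−1).
For a diatomic ideal gas γ = 7/5, so γ−1 = 2/5.
T₂ = 197 × 12.8^(2/5) = 546.2 K.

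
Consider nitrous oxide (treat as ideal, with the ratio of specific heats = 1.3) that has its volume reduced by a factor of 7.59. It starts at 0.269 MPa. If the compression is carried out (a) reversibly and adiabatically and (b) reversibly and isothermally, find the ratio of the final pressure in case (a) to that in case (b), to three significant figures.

Isothermal: P_b = P₁(V₁/V₂) = 0.269×7.59.
Adiabatic: P_a = P₁(V₁/V₂)^γ = 0.269×7.59^(1.3).
P_a/P_b = (V₁/V₂)^(γ−1) = 7.59^(0.3) = 1.837.

P_adiabatic / P_isothermal ≈ 1.84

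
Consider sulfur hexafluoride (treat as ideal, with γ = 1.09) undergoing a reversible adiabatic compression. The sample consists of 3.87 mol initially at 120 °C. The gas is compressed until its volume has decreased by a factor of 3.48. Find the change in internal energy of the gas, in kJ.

Adiabatic: T₁V₁^(γ−1) = T₂V₂^(γ−1) ⇒ T₂ = T₁ (V₁/V₂)^(γ−1).
T₁ = 120 °C = 393.1 K.
T₂ = 393.1 × 3.48^(0.09) = 439.8 K.
Q = 0, so ΔU = W_on_gas = nCᵥΔT with Cᵥ = R/(γ−1) = 92.38 J/(mol·K).
ΔU = 3.87 × 92.38 × (439.8 − 393.1) = 16690 J.

ΔU ≈ 16.7 kJ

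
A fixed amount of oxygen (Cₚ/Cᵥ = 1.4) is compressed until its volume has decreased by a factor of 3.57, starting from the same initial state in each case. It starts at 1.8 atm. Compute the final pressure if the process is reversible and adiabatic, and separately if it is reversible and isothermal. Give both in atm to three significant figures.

adiabatic: 10.7 atm; isothermal: 6.43 atm

Isothermal: P₂ = P₁(V₁/V₂) = 1.8×3.57 = 6.426 atm.
Adiabatic: P₂ = P₁(V₁/V₂)^γ = 1.8×3.57^(1.4) = 10.69 atm.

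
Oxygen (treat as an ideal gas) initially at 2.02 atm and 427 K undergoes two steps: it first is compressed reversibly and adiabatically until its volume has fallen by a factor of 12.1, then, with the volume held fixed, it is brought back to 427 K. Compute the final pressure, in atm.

For a diatomic ideal gas γ = 7/5.
Adiabatic step (PV^γ = const): P₂ = 2.02×12.1^(7/5) = 66.26 atm; T₂ = 427×12.1^(2/5) = 1158 K.
Isochoric: P₃ = P₂(T₃/T₂) = 66.26 × (427/1158) = 24.44 atm.

P₃ ≈ 24.4 atm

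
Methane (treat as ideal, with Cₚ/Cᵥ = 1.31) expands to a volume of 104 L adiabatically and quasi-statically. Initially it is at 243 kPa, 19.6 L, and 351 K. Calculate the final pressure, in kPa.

P₂ ≈ 27.3 kPa

Since PV^γ is constant along a reversible adiabat, P₂ = P₁ (V₁/V₂)^γ.
P₂ = 243 × (19.6/104)^(1.31) = 27.3 kPa.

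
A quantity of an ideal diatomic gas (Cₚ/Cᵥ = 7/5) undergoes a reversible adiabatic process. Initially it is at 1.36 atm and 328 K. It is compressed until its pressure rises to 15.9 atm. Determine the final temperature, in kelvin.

Adiabatic: T₂/T₁ = (P₂/P₁)^((γ−1)/γ).
T₂ = 328 × (15.9/1.36)^(2/7) = 662.2 K.

T₂ ≈ 662 K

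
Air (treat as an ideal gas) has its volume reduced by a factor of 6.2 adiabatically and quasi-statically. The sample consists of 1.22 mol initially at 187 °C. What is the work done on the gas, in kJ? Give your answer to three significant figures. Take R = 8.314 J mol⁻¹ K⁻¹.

Adiabatic: T₁V₁^(γ−1) = T₂V₂^(γ−1) ⇒ T₂ = T₁ (V₁/V₂)^(γ−1).
γ = 7/5 for a diatomic ideal gas, so γ−1 = 2/5.
T₁ = 187 °C = 460.1 K.
T₂ = 460.1 × 6.2^(2/5) = 954.7 K.
Q = 0, so ΔU = W_on_gas = nCᵥΔT with Cᵥ = R/(γ−1) = 20.79 J/(mol·K).
ΔU = 1.22 × 20.79 × (954.7 − 460.1) = 12540 J.

W ≈ 12.5 kJ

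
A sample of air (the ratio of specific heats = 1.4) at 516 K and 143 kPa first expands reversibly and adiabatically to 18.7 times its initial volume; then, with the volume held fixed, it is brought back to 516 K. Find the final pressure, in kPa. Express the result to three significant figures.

P₃ ≈ 7.65 kPa

Adiabatic step (PV^γ = const): P₂ = 143×(1/18.7)^(1.4) = 2.37 kPa; T₂ = 516×(1/18.7)^(0.4) = 159.9 K.
Isochoric: P₃ = P₂(T₃/T₂) = 2.37 × (516/159.9) = 7.647 kPa.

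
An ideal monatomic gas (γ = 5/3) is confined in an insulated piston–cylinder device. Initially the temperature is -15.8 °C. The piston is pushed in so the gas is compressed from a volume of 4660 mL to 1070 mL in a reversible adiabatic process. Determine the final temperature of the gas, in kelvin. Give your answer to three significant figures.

T₂ ≈ 686 K

Adiabatic: T₁V₁^(γ−1) = T₂V₂^(γ−1) ⇒ T₂ = T₁ (V₁/V₂)^(γ−1).
T₁ = -15.8 °C = 257.3 K.
T₂ = 257.3 × (4660/1070)^(2/3) = 686.3 K.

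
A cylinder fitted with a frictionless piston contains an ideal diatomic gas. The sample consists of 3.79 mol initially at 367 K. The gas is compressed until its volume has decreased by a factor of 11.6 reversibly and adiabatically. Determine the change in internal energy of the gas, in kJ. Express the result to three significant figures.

ΔU ≈ 48.2 kJ

Adiabatic: T₁V₁^(γ−1) = T₂V₂^(γ−1) ⇒ T₂ = T₁ (V₁/V₂)^(γ−1).
γ = 7/5 for a diatomic ideal gas, so γ−1 = 2/5.
T₂ = 367 × 11.6^(2/5) = 978.2 K.
Q = 0, so ΔU = W_on_gas = nCᵥΔT with Cᵥ = R/(γ−1) = 20.79 J/(mol·K).
ΔU = 3.79 × 20.79 × (978.2 − 367) = 48150 J.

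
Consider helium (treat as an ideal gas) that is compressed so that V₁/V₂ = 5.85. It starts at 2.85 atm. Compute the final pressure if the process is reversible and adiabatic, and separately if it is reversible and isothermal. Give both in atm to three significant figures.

For a monatomic ideal gas γ = 5/3.
Isothermal: P₂ = P₁(V₁/V₂) = 2.85×5.85 = 16.67 atm.
Adiabatic: P₂ = P₁(V₁/V₂)^γ = 2.85×5.85^(5/3) = 54.13 atm.

adiabatic: 54.1 atm; isothermal: 16.7 atm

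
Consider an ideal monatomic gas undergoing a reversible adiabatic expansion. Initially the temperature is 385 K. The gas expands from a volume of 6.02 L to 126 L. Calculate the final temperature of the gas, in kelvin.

For a reversible adiabat TV^(γ−1) is constant, so T₂ = T₁ (V₁/V₂)^(γ−1).
For a monatomic ideal gas γ = 5/3, so γ−1 = 2/3.
T₂ = 385 × (6.02/126)^(2/3) = 50.69 K.

T₂ ≈ 50.7 K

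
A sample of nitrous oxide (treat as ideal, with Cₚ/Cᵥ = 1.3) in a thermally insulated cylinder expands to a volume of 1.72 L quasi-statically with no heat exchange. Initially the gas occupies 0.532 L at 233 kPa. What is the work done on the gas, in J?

W ≈ -123 J

P₂ = P₁(V₁/V₂)^γ = 233×(0.532/1.72)^(1.3) = 50.68 kPa.
For a reversible adiabat, W_by_gas = (P₁V₁ − P₂V₂)/(γ−1).
W_by = (233000×0.000532 − 50680×0.00172) / (0.3) = 122.6 J.
W_on_gas = −W_by = -122.6 J.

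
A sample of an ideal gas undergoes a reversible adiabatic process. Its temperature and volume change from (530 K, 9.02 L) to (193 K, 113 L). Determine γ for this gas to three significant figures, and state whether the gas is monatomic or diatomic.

γ ≈ 1.40; diatomic

TV^(γ−1) = const ⇒ γ − 1 = ln(T₂/T₁) / ln(V₁/V₂).
γ = 1 + ln(193/530) / ln(9.02/113) = 1.4.
γ ≈ 1.40 is close to 7/5, so the gas is diatomic.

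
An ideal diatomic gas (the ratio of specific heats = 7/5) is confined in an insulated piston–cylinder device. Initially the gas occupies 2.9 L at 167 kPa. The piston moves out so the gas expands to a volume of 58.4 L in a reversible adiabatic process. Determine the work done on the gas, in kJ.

W ≈ -0.846 kJ

P₂ = P₁(V₁/V₂)^γ = 167×(2.9/58.4)^(7/5) = 2.495 kPa.
For a reversible adiabat, W_by_gas = (P₁V₁ − P₂V₂)/(γ−1).
W_by = (167000×0.0029 − 2495×0.0584) / (2/5) = 846.5 J.
W_on_gas = −W_by = -846.5 J.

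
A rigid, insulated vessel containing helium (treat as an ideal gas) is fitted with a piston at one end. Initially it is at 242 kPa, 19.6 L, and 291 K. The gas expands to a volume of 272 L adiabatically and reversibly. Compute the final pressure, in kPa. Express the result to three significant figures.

P₂ ≈ 3.02 kPa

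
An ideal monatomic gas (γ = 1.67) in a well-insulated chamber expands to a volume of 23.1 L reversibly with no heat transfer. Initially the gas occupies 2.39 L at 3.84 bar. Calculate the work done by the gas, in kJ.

P₂ = P₁(V₁/V₂)^γ = 3.84×(2.39/23.1)^(1.67) = 0.0869 bar.
For a reversible adiabat, W_by_gas = (P₁V₁ − P₂V₂)/(γ−1).
W_by = (384000×0.00239 − 8690×0.0231) / (0.67) = 1070 J.

W ≈ 1.07 kJ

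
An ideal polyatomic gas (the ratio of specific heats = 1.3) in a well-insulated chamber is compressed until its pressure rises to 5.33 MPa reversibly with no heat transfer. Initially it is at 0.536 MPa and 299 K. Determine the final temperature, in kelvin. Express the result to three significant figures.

Along an adiabat T P^((1−γ)/γ) is constant, so T₂ = T₁ (P₂/P₁)^((γ−1)/γ).
T₂ = 299 × (5.33/0.536)^(0.231) = 508 K.

T₂ ≈ 508 K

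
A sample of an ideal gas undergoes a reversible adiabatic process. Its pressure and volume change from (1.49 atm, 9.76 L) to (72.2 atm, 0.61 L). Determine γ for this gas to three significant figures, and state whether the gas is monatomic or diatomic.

γ ≈ 1.40; diatomic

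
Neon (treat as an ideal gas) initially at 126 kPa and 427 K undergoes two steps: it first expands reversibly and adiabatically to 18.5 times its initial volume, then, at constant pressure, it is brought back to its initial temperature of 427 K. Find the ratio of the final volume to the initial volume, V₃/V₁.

V₃/V₁ ≈ 129

For a monatomic ideal gas γ = 5/3.
Adiabatic step: V₂/V₁ = 18.5; T₂ = T₁·(1/18.5)^(2/3) = 61.04 K.
Isobaric step: V₃/V₂ = T₃/T₂ = 427/61.04.
V₃/V₁ = (V₂/V₁)(V₃/V₂) = 18.5 × (427/61.04) = 129.4.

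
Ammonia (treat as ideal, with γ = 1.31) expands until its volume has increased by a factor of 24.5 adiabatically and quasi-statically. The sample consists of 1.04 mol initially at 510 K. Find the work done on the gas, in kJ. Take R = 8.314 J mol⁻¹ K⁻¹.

Adiabatic: T₁V₁^(γ−1) = T₂V₂^(γ−1) ⇒ T₂ = T₁ (V₁/V₂)^(γ−1).
T₂ = 510 × (1/24.5)^(0.31) = 189.2 K.
Q = 0, so ΔU = W_on_gas = nCᵥΔT with Cᵥ = R/(γ−1) = 26.82 J/(mol·K).
ΔU = 1.04 × 26.82 × (189.2 − 510) = -8948 J.

W ≈ -8.95 kJ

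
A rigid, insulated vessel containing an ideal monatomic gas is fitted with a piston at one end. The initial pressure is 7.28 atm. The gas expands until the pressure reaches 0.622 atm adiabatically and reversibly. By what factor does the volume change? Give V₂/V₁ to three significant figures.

V₂/V₁ ≈ 4.38

From PV^γ = const, V₂/V₁ = (P₁/P₂)^(1/γ).
For a monatomic ideal gas γ = 5/3.
V₂/V₁ = (7.28/0.622)^(3/5) = 4.375.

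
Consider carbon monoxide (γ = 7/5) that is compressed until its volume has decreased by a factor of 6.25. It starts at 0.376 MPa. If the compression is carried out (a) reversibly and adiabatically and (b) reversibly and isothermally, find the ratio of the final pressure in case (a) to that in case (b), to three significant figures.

Isothermal: P_b = P₁(V₁/V₂) = 0.376×6.25.
Adiabatic: P_a = P₁(V₁/V₂)^γ = 0.376×6.25^(7/5).
P_a/P_b = (V₁/V₂)^(γ−1) = 6.25^(2/5) = 2.081.

P_adiabatic / P_isothermal ≈ 2.08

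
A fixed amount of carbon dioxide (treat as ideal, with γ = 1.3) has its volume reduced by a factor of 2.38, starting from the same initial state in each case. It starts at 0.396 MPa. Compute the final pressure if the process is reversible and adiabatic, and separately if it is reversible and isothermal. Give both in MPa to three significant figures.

Isothermal: P₂ = P₁(V₁/V₂) = 0.396×2.38 = 0.9425 MPa.
Adiabatic: P₂ = P₁(V₁/V₂)^γ = 0.396×2.38^(1.3) = 1.222 MPa.

adiabatic: 1.22 MPa; isothermal: 0.942 MPa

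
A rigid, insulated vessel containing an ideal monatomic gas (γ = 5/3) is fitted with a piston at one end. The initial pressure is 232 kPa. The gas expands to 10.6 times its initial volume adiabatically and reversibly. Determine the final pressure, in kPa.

Adiabatic: P₁V₁^γ = P₂V₂^γ ⇒ P₂ = P₁ (V₁/V₂)^γ.
P₂ = 232 × (1/10.6)^(5/3) = 4.536 kPa.

P₂ ≈ 4.54 kPa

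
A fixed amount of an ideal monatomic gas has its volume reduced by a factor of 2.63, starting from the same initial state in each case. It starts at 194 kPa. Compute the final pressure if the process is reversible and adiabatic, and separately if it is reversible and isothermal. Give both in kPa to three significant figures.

adiabatic: 972 kPa; isothermal: 510 kPa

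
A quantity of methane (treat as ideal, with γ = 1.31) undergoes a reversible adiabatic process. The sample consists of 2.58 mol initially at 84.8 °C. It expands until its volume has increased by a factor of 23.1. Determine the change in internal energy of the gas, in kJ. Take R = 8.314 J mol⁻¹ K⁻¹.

ΔU ≈ -15.4 kJ

For a reversible adiabat TV^(γ−1) is constant, so T₂ = T₁ (V₁/V₂)^(γ−1).
T₁ = 84.8 °C = 357.9 K.
T₂ = 357.9 × (1/23.1)^(0.31) = 135.2 K.
Q = 0, so ΔU = W_on_gas = nCᵥΔT with Cᵥ = R/(γ−1) = 26.82 J/(mol·K).
ΔU = 2.58 × 26.82 × (135.2 − 357.9) = -15410 J.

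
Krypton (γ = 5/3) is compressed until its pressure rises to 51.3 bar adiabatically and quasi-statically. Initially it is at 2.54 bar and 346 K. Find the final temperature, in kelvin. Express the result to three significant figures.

T₂ ≈ 1150 K

Along an adiabat T P^((1−γ)/γ) is constant, so T₂ = T₁ (P₂/P₁)^((γ−1)/γ).
T₂ = 346 × (51.3/2.54)^(2/5) = 1151 K.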